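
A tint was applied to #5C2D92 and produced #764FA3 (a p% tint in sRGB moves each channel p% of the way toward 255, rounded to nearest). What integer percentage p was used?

#5C2D92 is rgb(92, 45, 146); #764FA3 is rgb(118, 79, 163).
On the G channel (widest range): 79 ≈ 45 + (p/100)(255 − 45), so p ≈ 100×(79 − 45)/(255 − 45) = 3400/210 = 16.19.
p = 16 reproduces all three channels after rounding.

16%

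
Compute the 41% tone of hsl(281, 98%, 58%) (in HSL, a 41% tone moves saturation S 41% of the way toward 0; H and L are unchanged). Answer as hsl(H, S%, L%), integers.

S moves 41% from 98 toward 0: 98 − 40.18 = 57.82 → 58.
H and L are unchanged.

hsl(281, 58%, 58%)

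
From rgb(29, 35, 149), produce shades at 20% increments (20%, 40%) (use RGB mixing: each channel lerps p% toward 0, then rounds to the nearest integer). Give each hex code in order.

#171c77, #111559

20%: (29 − 5.8 = 23.2→23, 35 − 7 = 28→28, 149 − 29.8 = 119.2→119) → #171c77
40%: (29 − 11.6 = 17.4→17, 35 − 14 = 21→21, 149 − 59.6 = 89.4→89) → #111559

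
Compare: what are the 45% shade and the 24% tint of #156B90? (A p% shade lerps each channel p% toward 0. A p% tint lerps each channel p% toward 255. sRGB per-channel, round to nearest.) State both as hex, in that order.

#156B90 is rgb(21, 107, 144).
45% shade:
  R: 21 − 9.45 = 11.55 → 12
  G: 107 + 0.45×(0−107) = 107 − 48.15 = 58.85 → 59
  B: 144 + 0.45×(0−144) = 144 − 64.8 = 79.2 → 79
  → #0C3B4F
24% tint:
  R: 21 + 56.16 = 77.16 → 77
  G: 107 + 0.24×(255−107) = 107 + 35.52 = 142.52 → 143
  B: 144 + 0.24×(255−144) = 144 + 26.64 = 170.64 → 171
  → #4D8FAB

#0C3B4F, #4D8FAB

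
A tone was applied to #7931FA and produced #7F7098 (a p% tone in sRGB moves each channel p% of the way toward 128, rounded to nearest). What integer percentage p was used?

#7931FA is rgb(121, 49, 250); #7F7098 is rgb(127, 112, 152).
On the B channel (widest range): 152 ≈ 250 + (p/100)(128 − 250), so p ≈ 100×(152 − 250)/(128 − 250) = -9800/-122 = 80.33.
p = 80 reproduces all three channels after rounding.

80%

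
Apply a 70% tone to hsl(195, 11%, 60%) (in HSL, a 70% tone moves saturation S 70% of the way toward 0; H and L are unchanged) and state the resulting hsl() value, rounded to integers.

hsl(195, 3%, 60%)

S moves 70% from 11 toward 0: 11 − 7.7 = 3.3 → 3.
H and L are unchanged.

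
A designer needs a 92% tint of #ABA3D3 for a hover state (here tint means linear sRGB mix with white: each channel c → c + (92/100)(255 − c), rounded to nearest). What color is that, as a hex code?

#F8F8FB

#ABA3D3 is rgb(171, 163, 211).
Lerp each channel 92% toward 255:
  R: 171 + 0.92×(255−171) = 171 + 77.28 = 248.28 → 248
  G: 163 + 0.92×(255−163) = 163 + 84.64 = 247.64 → 248
  B: 211 + 40.48 = 251.48 → 251
rgb(248, 248, 251) = #F8F8FB.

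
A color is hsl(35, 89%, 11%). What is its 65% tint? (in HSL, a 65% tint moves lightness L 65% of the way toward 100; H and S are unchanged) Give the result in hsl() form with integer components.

hsl(35, 89%, 69%)

L moves 65% from 11 toward 100: 11 + 57.85 = 68.85 → 69.
H and S are unchanged.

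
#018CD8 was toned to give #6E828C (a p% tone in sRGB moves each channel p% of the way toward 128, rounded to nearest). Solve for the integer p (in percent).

#018CD8 is rgb(1, 140, 216); #6E828C is rgb(110, 130, 140).
On the R channel (widest range): 110 ≈ 1 + (p/100)(128 − 1), so p ≈ 100×(110 − 1)/(128 − 1) = 10900/127 = 85.83.
p = 86 reproduces all three channels after rounding.

86%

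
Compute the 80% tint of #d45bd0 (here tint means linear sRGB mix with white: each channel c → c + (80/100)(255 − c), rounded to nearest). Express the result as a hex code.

#d45bd0 is rgb(212, 91, 208).
An 80% tint moves each channel 80% toward 255:
  R: 212 + 34.4 = 246.4 → 246
  G: 91 + 131.2 = 222.2 → 222
  B: 208 + 37.6 = 245.6 → 246
rgb(246, 222, 246) = #f6def6.

#f6def6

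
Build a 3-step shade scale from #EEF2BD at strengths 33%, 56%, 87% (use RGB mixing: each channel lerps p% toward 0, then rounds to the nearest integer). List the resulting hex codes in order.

#9FA27F, #696A53, #1F1F19

#EEF2BD is rgb(238, 242, 189).
33%: (238 − 78.54 = 159.46→159, 242 − 79.86 = 162.14→162, 189 − 62.37 = 126.63→127) → #9FA27F
56%: (238 − 133.28 = 104.72→105, 242 − 135.52 = 106.48→106, 189 − 105.84 = 83.16→83) → #696A53
87%: (238 − 207.06 = 30.94→31, 242 − 210.54 = 31.46→31, 189 − 164.43 = 24.57→25) → #1F1F19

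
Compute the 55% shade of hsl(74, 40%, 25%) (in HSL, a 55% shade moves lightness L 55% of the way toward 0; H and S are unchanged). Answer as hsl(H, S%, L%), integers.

L moves 55% from 25 toward 0: 25 − 13.75 = 11.25 → 11.
H and S are unchanged.

hsl(74, 40%, 11%)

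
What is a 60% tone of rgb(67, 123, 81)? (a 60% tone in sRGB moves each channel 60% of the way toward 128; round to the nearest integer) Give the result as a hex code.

Per channel, c → c + 0.6(128 − c):
  R: 67 + 0.6×(128−67) = 67 + 36.6 = 103.6 → 104
  G: 123 + 3 = 126 → 126
  B: 81 + 0.6×(128−81) = 81 + 28.2 = 109.2 → 109
rgb(104, 126, 109) = #687E6D.

#687E6D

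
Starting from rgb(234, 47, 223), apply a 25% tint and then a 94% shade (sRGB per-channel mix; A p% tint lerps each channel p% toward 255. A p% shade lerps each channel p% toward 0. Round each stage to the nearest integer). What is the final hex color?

A 25% tint moves each channel 25% toward 255:
  R: 234 + 0.25×(255−234) = 234 + 5.25 = 239.25 → 239
  G: 47 + 0.25×(255−47) = 47 + 52 = 99 → 99
  B: 223 + 8 = 231 → 231
After the tint: rgb(239, 99, 231) = #ef63e7.
A 94% shade moves each channel 94% toward 0:
  R: 239 − 224.66 = 14.34 → 14
  G: 99 + 0.94×(0−99) = 99 − 93.06 = 5.94 → 6
  B: 231 − 217.14 = 13.86 → 14
rgb(14, 6, 14) = #0e060e.

#0e060e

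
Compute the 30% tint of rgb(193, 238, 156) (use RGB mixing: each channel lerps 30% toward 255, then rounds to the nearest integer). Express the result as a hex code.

Per channel, c → c + 0.3(255 − c):
  R: 193 + 18.6 = 211.6 → 212
  G: 238 + 0.3×(255−238) = 238 + 5.1 = 243.1 → 243
  B: 156 + 29.7 = 185.7 → 186
rgb(212, 243, 186) = #d4f3ba.

#d4f3ba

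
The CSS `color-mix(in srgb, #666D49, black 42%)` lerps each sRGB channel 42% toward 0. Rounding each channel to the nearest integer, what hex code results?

#3B3F2A

#666D49 is rgb(102, 109, 73).
A 42% shade moves each channel 42% toward 0:
  R: 102 + 0.42×(0−102) = 102 − 42.84 = 59.16 → 59
  G: 109 + 0.42×(0−109) = 109 − 45.78 = 63.22 → 63
  B: 73 − 30.66 = 42.34 → 42
rgb(59, 63, 42) = #3B3F2A.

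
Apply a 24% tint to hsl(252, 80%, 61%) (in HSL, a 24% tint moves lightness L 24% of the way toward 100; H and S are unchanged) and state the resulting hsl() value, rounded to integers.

L moves 24% from 61 toward 100: 61 + 9.36 = 70.36 → 70.
H and S are unchanged.

hsl(252, 80%, 70%)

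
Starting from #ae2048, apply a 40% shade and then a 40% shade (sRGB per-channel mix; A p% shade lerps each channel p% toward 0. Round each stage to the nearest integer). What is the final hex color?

#3e0b1a

#ae2048 is rgb(174, 32, 72).
Lerp each channel 40% toward 0:
  R: 174 + 0.4×(0−174) = 174 − 69.6 = 104.4 → 104
  G: 32 + 0.4×(0−32) = 32 − 12.8 = 19.2 → 19
  B: 72 − 28.8 = 43.2 → 43
After the shade: rgb(104, 19, 43) = #68132b.
Lerp each channel 40% toward 0:
  R: 104 + 0.4×(0−104) = 104 − 41.6 = 62.4 → 62
  G: 19 − 7.6 = 11.4 → 11
  B: 43 − 17.2 = 25.8 → 26
rgb(62, 11, 26) = #3e0b1a.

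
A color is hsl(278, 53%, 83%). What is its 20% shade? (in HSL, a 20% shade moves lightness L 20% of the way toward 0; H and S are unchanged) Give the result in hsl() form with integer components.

hsl(278, 53%, 66%)

L moves 20% from 83 toward 0: 83 − 16.6 = 66.4 → 66.
H and S are unchanged.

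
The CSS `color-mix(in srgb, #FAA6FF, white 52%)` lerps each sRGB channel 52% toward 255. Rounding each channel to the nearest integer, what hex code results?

#FDD4FF

#FAA6FF is rgb(250, 166, 255).
Lerp each channel 52% toward 255:
  R: 250 + 0.52×(255−250) = 250 + 2.6 = 252.6 → 253
  G: 166 + 0.52×(255−166) = 166 + 46.28 = 212.28 → 212
  B: 255 + 0.52×(255−255) = 255 + 0 = 255 → 255
rgb(253, 212, 255) = #FDD4FF.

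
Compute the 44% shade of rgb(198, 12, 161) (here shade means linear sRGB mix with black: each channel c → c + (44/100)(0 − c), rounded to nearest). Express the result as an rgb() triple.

rgb(111, 7, 90)

Per channel, c → c + 0.44(0 − c):
  R: 198 + 0.44×(0−198) = 198 − 87.12 = 110.88 → 111
  G: 12 − 5.28 = 6.72 → 7
  B: 161 − 70.84 = 90.16 → 90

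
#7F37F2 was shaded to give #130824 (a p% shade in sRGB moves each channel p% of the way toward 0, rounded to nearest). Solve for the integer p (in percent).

#7F37F2 is rgb(127, 55, 242); #130824 is rgb(19, 8, 36).
On the B channel (widest range): 36 ≈ 242 + (p/100)(0 − 242), so p ≈ 100×(36 − 242)/(0 − 242) = -20600/-242 = 85.12.
p = 85 reproduces all three channels after rounding.

85%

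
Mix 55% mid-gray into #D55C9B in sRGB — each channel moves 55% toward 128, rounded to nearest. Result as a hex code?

#A6708C

#D55C9B is rgb(213, 92, 155).
Lerp each channel 55% toward 128:
  R: 213 − 46.75 = 166.25 → 166
  G: 92 + 0.55×(128−92) = 92 + 19.8 = 111.8 → 112
  B: 155 + 0.55×(128−155) = 155 − 14.85 = 140.15 → 140
rgb(166, 112, 140) = #A6708C.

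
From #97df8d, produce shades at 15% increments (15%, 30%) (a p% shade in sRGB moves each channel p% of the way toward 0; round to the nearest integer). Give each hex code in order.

#97df8d is rgb(151, 223, 141).
15%: (151 − 22.65 = 128.35→128, 223 − 33.45 = 189.55→190, 141 − 21.15 = 119.85→120) → #80be78
30%: (151 − 45.3 = 105.7→106, 223 − 66.9 = 156.1→156, 141 − 42.3 = 98.7→99) → #6a9c63

#80be78, #6a9c63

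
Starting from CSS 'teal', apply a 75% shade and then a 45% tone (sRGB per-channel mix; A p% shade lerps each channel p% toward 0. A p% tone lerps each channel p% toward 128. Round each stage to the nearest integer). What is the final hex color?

#3a4b4b

CSS teal is rgb(0, 128, 128).
Lerp each channel 75% toward 0:
  R: 0 + 0 = 0 → 0
  G: 128 + 0.75×(0−128) = 128 − 96 = 32 → 32
  B: 128 + 0.75×(0−128) = 128 − 96 = 32 → 32
After the shade: rgb(0, 32, 32) = #002020.
Per channel, c → c + 0.45(128 − c):
  R: 0 + 57.6 = 57.6 → 58
  G: 32 + 0.45×(128−32) = 32 + 43.2 = 75.2 → 75
  B: 32 + 0.45×(128−32) = 32 + 43.2 = 75.2 → 75
rgb(58, 75, 75) = #3a4b4b.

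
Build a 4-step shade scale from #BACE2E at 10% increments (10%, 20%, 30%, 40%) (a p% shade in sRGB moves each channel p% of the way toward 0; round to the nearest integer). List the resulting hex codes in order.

#BACE2E is rgb(186, 206, 46).
10%: (186 − 18.6 = 167.4→167, 206 − 20.6 = 185.4→185, 46 − 4.6 = 41.4→41) → #A7B929
20%: (186 − 37.2 = 148.8→149, 206 − 41.2 = 164.8→165, 46 − 9.2 = 36.8→37) → #95A525
30%: (186 − 55.8 = 130.2→130, 206 − 61.8 = 144.2→144, 46 − 13.8 = 32.2→32) → #829020
40%: (186 − 74.4 = 111.6→112, 206 − 82.4 = 123.6→124, 46 − 18.4 = 27.6→28) → #707C1C

#A7B929, #95A525, #829020, #707C1C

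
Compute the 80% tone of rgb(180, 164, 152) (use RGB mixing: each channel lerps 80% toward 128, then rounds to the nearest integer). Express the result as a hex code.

An 80% tone moves each channel 80% toward 128:
  R: 180 + 0.8×(128−180) = 180 − 41.6 = 138.4 → 138
  G: 164 − 28.8 = 135.2 → 135
  B: 152 + 0.8×(128−152) = 152 − 19.2 = 132.8 → 133
rgb(138, 135, 133) = #8a8785.

#8a8785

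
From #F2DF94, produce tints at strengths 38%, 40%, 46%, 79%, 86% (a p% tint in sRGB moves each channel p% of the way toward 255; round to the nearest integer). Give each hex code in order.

#F7EBBD, #F7ECBF, #F8EEC5, #FCF8E9, #FDFBF0

#F2DF94 is rgb(242, 223, 148).
38%: (242 + 4.94 = 246.94→247, 223 + 12.16 = 235.16→235, 148 + 40.66 = 188.66→189) → #F7EBBD
40%: (242 + 5.2 = 247.2→247, 223 + 12.8 = 235.8→236, 148 + 42.8 = 190.8→191) → #F7ECBF
46%: (242 + 5.98 = 247.98→248, 223 + 14.72 = 237.72→238, 148 + 49.22 = 197.22→197) → #F8EEC5
79%: (242 + 10.27 = 252.27→252, 223 + 25.28 = 248.28→248, 148 + 84.53 = 232.53→233) → #FCF8E9
86%: (242 + 11.18 = 253.18→253, 223 + 27.52 = 250.52→251, 148 + 92.02 = 240.02→240) → #FDFBF0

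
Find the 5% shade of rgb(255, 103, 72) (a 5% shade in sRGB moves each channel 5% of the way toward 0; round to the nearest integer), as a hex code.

A 5% shade moves each channel 5% toward 0:
  R: 255 − 12.75 = 242.25 → 242
  G: 103 − 5.15 = 97.85 → 98
  B: 72 + 0.05×(0−72) = 72 − 3.6 = 68.4 → 68
rgb(242, 98, 68) = #f26244.

#f26244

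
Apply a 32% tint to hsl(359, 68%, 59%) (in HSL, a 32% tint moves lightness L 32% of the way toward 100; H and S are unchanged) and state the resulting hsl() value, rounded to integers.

hsl(359, 68%, 72%)

L moves 32% from 59 toward 100: 59 + 13.12 = 72.12 → 72.
H and S are unchanged.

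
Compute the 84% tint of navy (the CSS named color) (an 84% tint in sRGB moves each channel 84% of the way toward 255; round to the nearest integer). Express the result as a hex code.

CSS navy is rgb(0, 0, 128).
An 84% tint moves each channel 84% toward 255:
  R: 0 + 214.2 = 214.2 → 214
  G: 0 + 214.2 = 214.2 → 214
  B: 128 + 106.68 = 234.68 → 235
rgb(214, 214, 235) = #D6D6EB.

#D6D6EB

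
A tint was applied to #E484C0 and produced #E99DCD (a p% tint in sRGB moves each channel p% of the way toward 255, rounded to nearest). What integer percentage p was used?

#E484C0 is rgb(228, 132, 192); #E99DCD is rgb(233, 157, 205).
On the G channel (widest range): 157 ≈ 132 + (p/100)(255 − 132), so p ≈ 100×(157 − 132)/(255 − 132) = 2500/123 = 20.33.
p = 20 reproduces all three channels after rounding.

20%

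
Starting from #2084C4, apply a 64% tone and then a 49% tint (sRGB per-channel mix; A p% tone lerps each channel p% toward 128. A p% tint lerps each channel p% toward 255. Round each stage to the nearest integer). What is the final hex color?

#2084C4 is rgb(32, 132, 196).
Per channel, c → c + 0.64(128 − c):
  R: 32 + 0.64×(128−32) = 32 + 61.44 = 93.44 → 93
  G: 132 + 0.64×(128−132) = 132 − 2.56 = 129.44 → 129
  B: 196 − 43.52 = 152.48 → 152
After the tone: rgb(93, 129, 152) = #5D8198.
A 49% tint moves each channel 49% toward 255:
  R: 93 + 79.38 = 172.38 → 172
  G: 129 + 0.49×(255−129) = 129 + 61.74 = 190.74 → 191
  B: 152 + 50.47 = 202.47 → 202
rgb(172, 191, 202) = #ACBFCA.

#ACBFCA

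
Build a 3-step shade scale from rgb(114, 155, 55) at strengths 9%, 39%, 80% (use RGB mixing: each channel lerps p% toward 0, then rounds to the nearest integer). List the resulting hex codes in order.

9%: (114 − 10.26 = 103.74→104, 155 − 13.95 = 141.05→141, 55 − 4.95 = 50.05→50) → #688D32
39%: (114 − 44.46 = 69.54→70, 155 − 60.45 = 94.55→95, 55 − 21.45 = 33.55→34) → #465F22
80%: (114 − 91.2 = 22.8→23, 155 − 124 = 31→31, 55 − 44 = 11→11) → #171F0B

#688D32, #465F22, #171F0B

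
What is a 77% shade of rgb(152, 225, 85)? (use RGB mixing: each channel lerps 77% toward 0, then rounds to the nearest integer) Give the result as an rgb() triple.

Per channel, c → c + 0.77(0 − c):
  R: 152 − 117.04 = 34.96 → 35
  G: 225 + 0.77×(0−225) = 225 − 173.25 = 51.75 → 52
  B: 85 − 65.45 = 19.55 → 20

rgb(35, 52, 20)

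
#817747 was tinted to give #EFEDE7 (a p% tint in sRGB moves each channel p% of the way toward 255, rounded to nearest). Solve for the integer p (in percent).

#817747 is rgb(129, 119, 71); #EFEDE7 is rgb(239, 237, 231).
On the B channel (widest range): 231 ≈ 71 + (p/100)(255 − 71), so p ≈ 100×(231 − 71)/(255 − 71) = 16000/184 = 86.96.
p = 87 reproduces all three channels after rounding.

87%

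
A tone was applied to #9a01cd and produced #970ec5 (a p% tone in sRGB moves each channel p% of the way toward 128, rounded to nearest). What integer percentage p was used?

#9a01cd is rgb(154, 1, 205); #970ec5 is rgb(151, 14, 197).
On the G channel (widest range): 14 ≈ 1 + (p/100)(128 − 1), so p ≈ 100×(14 − 1)/(128 − 1) = 1300/127 = 10.24.
p = 10 reproduces all three channels after rounding.

10%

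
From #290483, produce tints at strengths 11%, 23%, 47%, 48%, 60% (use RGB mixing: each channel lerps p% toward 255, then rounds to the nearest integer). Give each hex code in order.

#290483 is rgb(41, 4, 131).
11%: (41 + 23.54 = 64.54→65, 4 + 27.61 = 31.61→32, 131 + 13.64 = 144.64→145) → #412091
23%: (41 + 49.22 = 90.22→90, 4 + 57.73 = 61.73→62, 131 + 28.52 = 159.52→160) → #5a3ea0
47%: (41 + 100.58 = 141.58→142, 4 + 117.97 = 121.97→122, 131 + 58.28 = 189.28→189) → #8e7abd
48%: (41 + 102.72 = 143.72→144, 4 + 120.48 = 124.48→124, 131 + 59.52 = 190.52→191) → #907cbf
60%: (41 + 128.4 = 169.4→169, 4 + 150.6 = 154.6→155, 131 + 74.4 = 205.4→205) → #a99bcd

#412091, #5a3ea0, #8e7abd, #907cbf, #a99bcd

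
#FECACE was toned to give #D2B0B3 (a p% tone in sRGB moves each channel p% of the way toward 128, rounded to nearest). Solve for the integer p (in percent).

35%

#FECACE is rgb(254, 202, 206); #D2B0B3 is rgb(210, 176, 179).
On the R channel (widest range): 210 ≈ 254 + (p/100)(128 − 254), so p ≈ 100×(210 − 254)/(128 − 254) = -4400/-126 = 34.92.
p = 35 reproduces all three channels after rounding.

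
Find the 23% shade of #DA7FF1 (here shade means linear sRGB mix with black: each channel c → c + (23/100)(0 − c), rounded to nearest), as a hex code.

#A862BA

#DA7FF1 is rgb(218, 127, 241).
Lerp each channel 23% toward 0:
  R: 218 + 0.23×(0−218) = 218 − 50.14 = 167.86 → 168
  G: 127 + 0.23×(0−127) = 127 − 29.21 = 97.79 → 98
  B: 241 − 55.43 = 185.57 → 186
rgb(168, 98, 186) = #A862BA.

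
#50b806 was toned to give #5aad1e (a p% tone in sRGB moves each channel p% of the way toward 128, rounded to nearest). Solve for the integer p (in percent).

#50b806 is rgb(80, 184, 6); #5aad1e is rgb(90, 173, 30).
On the B channel (widest range): 30 ≈ 6 + (p/100)(128 − 6), so p ≈ 100×(30 − 6)/(128 − 6) = 2400/122 = 19.67.
p = 20 reproduces all three channels after rounding.

20%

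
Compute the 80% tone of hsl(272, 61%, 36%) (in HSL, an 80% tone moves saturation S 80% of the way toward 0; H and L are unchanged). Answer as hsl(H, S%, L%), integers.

S moves 80% from 61 toward 0: 61 − 48.8 = 12.2 → 12.
H and L are unchanged.

hsl(272, 12%, 36%)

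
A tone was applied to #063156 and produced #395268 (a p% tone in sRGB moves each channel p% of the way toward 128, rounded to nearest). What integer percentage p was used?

#063156 is rgb(6, 49, 86); #395268 is rgb(57, 82, 104).
On the R channel (widest range): 57 ≈ 6 + (p/100)(128 − 6), so p ≈ 100×(57 − 6)/(128 − 6) = 5100/122 = 41.80.
p = 42 reproduces all three channels after rounding.

42%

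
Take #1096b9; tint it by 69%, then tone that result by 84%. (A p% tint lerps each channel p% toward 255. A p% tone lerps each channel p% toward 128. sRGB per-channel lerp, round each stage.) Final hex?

#888f91

#1096b9 is rgb(16, 150, 185).
Lerp each channel 69% toward 255:
  R: 16 + 0.69×(255−16) = 16 + 164.91 = 180.91 → 181
  G: 150 + 0.69×(255−150) = 150 + 72.45 = 222.45 → 222
  B: 185 + 0.69×(255−185) = 185 + 48.3 = 233.3 → 233
After the tint: rgb(181, 222, 233) = #b5dee9.
An 84% tone moves each channel 84% toward 128:
  R: 181 − 44.52 = 136.48 → 136
  G: 222 − 78.96 = 143.04 → 143
  B: 233 + 0.84×(128−233) = 233 − 88.2 = 144.8 → 145
rgb(136, 143, 145) = #888f91.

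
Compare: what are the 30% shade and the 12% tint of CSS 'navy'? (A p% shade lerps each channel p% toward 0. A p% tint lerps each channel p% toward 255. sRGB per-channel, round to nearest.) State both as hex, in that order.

CSS navy is rgb(0, 0, 128).
30% shade:
  R: 0 + 0.3×(0−0) = 0 + 0 = 0 → 0
  G: 0 + 0 = 0 → 0
  B: 128 + 0.3×(0−128) = 128 − 38.4 = 89.6 → 90
  → #00005A
12% tint:
  R: 0 + 30.6 = 30.6 → 31
  G: 0 + 0.12×(255−0) = 0 + 30.6 = 30.6 → 31
  B: 128 + 0.12×(255−128) = 128 + 15.24 = 143.24 → 143
  → #1F1F8F

#00005A, #1F1F8F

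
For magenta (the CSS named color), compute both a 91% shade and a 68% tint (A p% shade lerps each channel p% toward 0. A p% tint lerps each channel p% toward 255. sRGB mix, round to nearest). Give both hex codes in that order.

CSS magenta is rgb(255, 0, 255).
91% shade:
  R: 255 + 0.91×(0−255) = 255 − 232.05 = 22.95 → 23
  G: 0 + 0.91×(0−0) = 0 + 0 = 0 → 0
  B: 255 + 0.91×(0−255) = 255 − 232.05 = 22.95 → 23
  → #170017
68% tint:
  R: 255 + 0 = 255 → 255
  G: 0 + 173.4 = 173.4 → 173
  B: 255 + 0.68×(255−255) = 255 + 0 = 255 → 255
  → #FFADFF

#170017, #FFADFF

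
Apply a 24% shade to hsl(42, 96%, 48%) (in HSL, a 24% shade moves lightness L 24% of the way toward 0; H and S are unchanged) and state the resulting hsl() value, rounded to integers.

L moves 24% from 48 toward 0: 48 − 11.52 = 36.48 → 36.
H and S are unchanged.

hsl(42, 96%, 36%)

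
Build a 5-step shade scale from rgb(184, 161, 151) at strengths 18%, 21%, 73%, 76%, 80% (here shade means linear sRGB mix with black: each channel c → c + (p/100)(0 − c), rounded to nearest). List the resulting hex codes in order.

#97847C, #917F77, #322B29, #2C2724, #25201E

18%: (184 − 33.12 = 150.88→151, 161 − 28.98 = 132.02→132, 151 − 27.18 = 123.82→124) → #97847C
21%: (184 − 38.64 = 145.36→145, 161 − 33.81 = 127.19→127, 151 − 31.71 = 119.29→119) → #917F77
73%: (184 − 134.32 = 49.68→50, 161 − 117.53 = 43.47→43, 151 − 110.23 = 40.77→41) → #322B29
76%: (184 − 139.84 = 44.16→44, 161 − 122.36 = 38.64→39, 151 − 114.76 = 36.24→36) → #2C2724
80%: (184 − 147.2 = 36.8→37, 161 − 128.8 = 32.2→32, 151 − 120.8 = 30.2→30) → #25201E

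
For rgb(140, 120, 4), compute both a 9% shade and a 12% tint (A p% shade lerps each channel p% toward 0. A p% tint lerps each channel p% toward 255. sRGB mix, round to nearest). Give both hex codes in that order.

#7F6D04, #9A8822

9% shade:
  R: 140 − 12.6 = 127.4 → 127
  G: 120 + 0.09×(0−120) = 120 − 10.8 = 109.2 → 109
  B: 4 − 0.36 = 3.64 → 4
  → #7F6D04
12% tint:
  R: 140 + 13.8 = 153.8 → 154
  G: 120 + 16.2 = 136.2 → 136
  B: 4 + 0.12×(255−4) = 4 + 30.12 = 34.12 → 34
  → #9A8822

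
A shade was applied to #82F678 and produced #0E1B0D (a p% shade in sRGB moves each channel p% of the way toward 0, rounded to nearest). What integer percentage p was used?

89%

#82F678 is rgb(130, 246, 120); #0E1B0D is rgb(14, 27, 13).
On the G channel (widest range): 27 ≈ 246 + (p/100)(0 − 246), so p ≈ 100×(27 − 246)/(0 − 246) = -21900/-246 = 89.02.
p = 89 reproduces all three channels after rounding.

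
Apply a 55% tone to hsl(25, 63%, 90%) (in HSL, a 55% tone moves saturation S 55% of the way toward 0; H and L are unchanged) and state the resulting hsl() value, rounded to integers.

hsl(25, 28%, 90%)

S moves 55% from 63 toward 0: 63 − 34.65 = 28.35 → 28.
H and L are unchanged.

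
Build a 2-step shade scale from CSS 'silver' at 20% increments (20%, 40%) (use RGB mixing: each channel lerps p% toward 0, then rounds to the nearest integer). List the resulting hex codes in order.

CSS silver is rgb(192, 192, 192).
20%: (192 − 38.4 = 153.6→154, 192 − 38.4 = 153.6→154, 192 − 38.4 = 153.6→154) → #9a9a9a
40%: (192 − 76.8 = 115.2→115, 192 − 76.8 = 115.2→115, 192 − 76.8 = 115.2→115) → #737373

#9a9a9a, #737373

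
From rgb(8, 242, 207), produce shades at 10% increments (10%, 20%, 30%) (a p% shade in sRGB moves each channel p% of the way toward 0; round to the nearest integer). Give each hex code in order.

#07DABA, #06C2A6, #06A991

10%: (8 − 0.8 = 7.2→7, 242 − 24.2 = 217.8→218, 207 − 20.7 = 186.3→186) → #07DABA
20%: (8 − 1.6 = 6.4→6, 242 − 48.4 = 193.6→194, 207 − 41.4 = 165.6→166) → #06C2A6
30%: (8 − 2.4 = 5.6→6, 242 − 72.6 = 169.4→169, 207 − 62.1 = 144.9→145) → #06A991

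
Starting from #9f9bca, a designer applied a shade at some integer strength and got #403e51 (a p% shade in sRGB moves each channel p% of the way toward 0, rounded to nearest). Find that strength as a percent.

#9f9bca is rgb(159, 155, 202); #403e51 is rgb(64, 62, 81).
On the B channel (widest range): 81 ≈ 202 + (p/100)(0 − 202), so p ≈ 100×(81 − 202)/(0 − 202) = -12100/-202 = 59.90.
p = 60 reproduces all three channels after rounding.

60%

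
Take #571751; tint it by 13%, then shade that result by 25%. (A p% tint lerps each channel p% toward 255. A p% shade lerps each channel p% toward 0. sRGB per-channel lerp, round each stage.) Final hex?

#571751 is rgb(87, 23, 81).
A 13% tint moves each channel 13% toward 255:
  R: 87 + 0.13×(255−87) = 87 + 21.84 = 108.84 → 109
  G: 23 + 0.13×(255−23) = 23 + 30.16 = 53.16 → 53
  B: 81 + 22.62 = 103.62 → 104
After the tint: rgb(109, 53, 104) = #6D3568.
Lerp each channel 25% toward 0:
  R: 109 + 0.25×(0−109) = 109 − 27.25 = 81.75 → 82
  G: 53 + 0.25×(0−53) = 53 − 13.25 = 39.75 → 40
  B: 104 + 0.25×(0−104) = 104 − 26 = 78 → 78
rgb(82, 40, 78) = #52284E.

#52284E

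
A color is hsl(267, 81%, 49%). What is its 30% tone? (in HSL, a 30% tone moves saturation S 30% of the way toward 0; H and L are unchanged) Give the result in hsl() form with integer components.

S moves 30% from 81 toward 0: 81 − 24.3 = 56.7 → 57.
H and L are unchanged.

hsl(267, 57%, 49%)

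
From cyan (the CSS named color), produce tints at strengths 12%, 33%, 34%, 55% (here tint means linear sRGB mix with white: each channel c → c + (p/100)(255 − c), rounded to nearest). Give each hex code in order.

CSS cyan is rgb(0, 255, 255).
12%: (0 + 30.6 = 30.6→31, 255→255, 255→255) → #1FFFFF
33%: (0 + 84.15 = 84.15→84, 255→255, 255→255) → #54FFFF
34%: (0 + 86.7 = 86.7→87, 255→255, 255→255) → #57FFFF
55%: (0 + 140.25 = 140.25→140, 255→255, 255→255) → #8CFFFF

#1FFFFF, #54FFFF, #57FFFF, #8CFFFF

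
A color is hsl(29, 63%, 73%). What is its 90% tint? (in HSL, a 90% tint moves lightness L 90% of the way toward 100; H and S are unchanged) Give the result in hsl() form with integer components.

L moves 90% from 73 toward 100: 73 + 24.3 = 97.3 → 97.
H and S are unchanged.

hsl(29, 63%, 97%)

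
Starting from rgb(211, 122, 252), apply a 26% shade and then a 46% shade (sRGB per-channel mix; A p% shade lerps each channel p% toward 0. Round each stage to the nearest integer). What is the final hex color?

A 26% shade moves each channel 26% toward 0:
  R: 211 + 0.26×(0−211) = 211 − 54.86 = 156.14 → 156
  G: 122 − 31.72 = 90.28 → 90
  B: 252 − 65.52 = 186.48 → 186
After the shade: rgb(156, 90, 186) = #9C5ABA.
A 46% shade moves each channel 46% toward 0:
  R: 156 − 71.76 = 84.24 → 84
  G: 90 + 0.46×(0−90) = 90 − 41.4 = 48.6 → 49
  B: 186 + 0.46×(0−186) = 186 − 85.56 = 100.44 → 100
rgb(84, 49, 100) = #543164.

#543164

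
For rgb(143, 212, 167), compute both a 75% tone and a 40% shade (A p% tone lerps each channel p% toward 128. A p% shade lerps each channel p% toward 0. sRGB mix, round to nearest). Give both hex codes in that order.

75% tone:
  R: 143 − 11.25 = 131.75 → 132
  G: 212 − 63 = 149 → 149
  B: 167 + 0.75×(128−167) = 167 − 29.25 = 137.75 → 138
  → #84958a
40% shade:
  R: 143 − 57.2 = 85.8 → 86
  G: 212 + 0.4×(0−212) = 212 − 84.8 = 127.2 → 127
  B: 167 + 0.4×(0−167) = 167 − 66.8 = 100.2 → 100
  → #567f64

#84958a, #567f64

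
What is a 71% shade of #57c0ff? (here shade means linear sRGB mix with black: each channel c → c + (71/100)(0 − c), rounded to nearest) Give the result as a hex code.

#19384a

#57c0ff is rgb(87, 192, 255).
Per channel, c → c + 0.71(0 − c):
  R: 87 + 0.71×(0−87) = 87 − 61.77 = 25.23 → 25
  G: 192 + 0.71×(0−192) = 192 − 136.32 = 55.68 → 56
  B: 255 + 0.71×(0−255) = 255 − 181.05 = 73.95 → 74
rgb(25, 56, 74) = #19384a.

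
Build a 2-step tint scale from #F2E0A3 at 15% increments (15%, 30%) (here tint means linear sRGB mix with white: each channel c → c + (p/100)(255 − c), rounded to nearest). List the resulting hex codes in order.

#F4E5B1, #F6E9BF

#F2E0A3 is rgb(242, 224, 163).
15%: (242 + 1.95 = 243.95→244, 224 + 4.65 = 228.65→229, 163 + 13.8 = 176.8→177) → #F4E5B1
30%: (242 + 3.9 = 245.9→246, 224 + 9.3 = 233.3→233, 163 + 27.6 = 190.6→191) → #F6E9BF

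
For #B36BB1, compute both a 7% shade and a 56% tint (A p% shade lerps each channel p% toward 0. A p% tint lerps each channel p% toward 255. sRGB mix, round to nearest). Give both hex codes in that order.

#B36BB1 is rgb(179, 107, 177).
7% shade:
  R: 179 − 12.53 = 166.47 → 166
  G: 107 + 0.07×(0−107) = 107 − 7.49 = 99.51 → 100
  B: 177 + 0.07×(0−177) = 177 − 12.39 = 164.61 → 165
  → #A664A5
56% tint:
  R: 179 + 0.56×(255−179) = 179 + 42.56 = 221.56 → 222
  G: 107 + 0.56×(255−107) = 107 + 82.88 = 189.88 → 190
  B: 177 + 0.56×(255−177) = 177 + 43.68 = 220.68 → 221
  → #DEBEDD

#A664A5, #DEBEDD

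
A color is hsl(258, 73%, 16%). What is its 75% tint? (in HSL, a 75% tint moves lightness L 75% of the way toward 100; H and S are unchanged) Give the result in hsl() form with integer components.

hsl(258, 73%, 79%)

L moves 75% from 16 toward 100: 16 + 63 = 79 → 79.
H and S are unchanged.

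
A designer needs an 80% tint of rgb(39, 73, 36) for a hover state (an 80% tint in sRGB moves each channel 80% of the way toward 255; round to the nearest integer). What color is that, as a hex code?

Per channel, c → c + 0.8(255 − c):
  R: 39 + 172.8 = 211.8 → 212
  G: 73 + 145.6 = 218.6 → 219
  B: 36 + 175.2 = 211.2 → 211
rgb(212, 219, 211) = #D4DBD3.

#D4DBD3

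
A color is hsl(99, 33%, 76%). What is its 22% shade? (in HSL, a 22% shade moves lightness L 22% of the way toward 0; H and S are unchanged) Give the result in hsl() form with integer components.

hsl(99, 33%, 59%)

L moves 22% from 76 toward 0: 76 − 16.72 = 59.28 → 59.
H and S are unchanged.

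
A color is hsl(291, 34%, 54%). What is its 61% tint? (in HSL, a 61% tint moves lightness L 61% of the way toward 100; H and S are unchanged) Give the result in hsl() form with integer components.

hsl(291, 34%, 82%)

L moves 61% from 54 toward 100: 54 + 28.06 = 82.06 → 82.
H and S are unchanged.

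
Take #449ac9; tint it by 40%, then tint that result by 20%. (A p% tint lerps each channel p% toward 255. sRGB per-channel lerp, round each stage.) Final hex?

#a5cee5

#449ac9 is rgb(68, 154, 201).
Per channel, c → c + 0.4(255 − c):
  R: 68 + 74.8 = 142.8 → 143
  G: 154 + 0.4×(255−154) = 154 + 40.4 = 194.4 → 194
  B: 201 + 21.6 = 222.6 → 223
After the tint: rgb(143, 194, 223) = #8fc2df.
Per channel, c → c + 0.2(255 − c):
  R: 143 + 0.2×(255−143) = 143 + 22.4 = 165.4 → 165
  G: 194 + 0.2×(255−194) = 194 + 12.2 = 206.2 → 206
  B: 223 + 0.2×(255−223) = 223 + 6.4 = 229.4 → 229
rgb(165, 206, 229) = #a5cee5.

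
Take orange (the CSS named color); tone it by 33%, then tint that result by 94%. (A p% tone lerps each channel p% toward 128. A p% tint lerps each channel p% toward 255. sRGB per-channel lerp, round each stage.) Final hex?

CSS orange is rgb(255, 165, 0).
Lerp each channel 33% toward 128:
  R: 255 − 41.91 = 213.09 → 213
  G: 165 − 12.21 = 152.79 → 153
  B: 0 + 42.24 = 42.24 → 42
After the tone: rgb(213, 153, 42) = #d5992a.
Per channel, c → c + 0.94(255 − c):
  R: 213 + 39.48 = 252.48 → 252
  G: 153 + 0.94×(255−153) = 153 + 95.88 = 248.88 → 249
  B: 42 + 0.94×(255−42) = 42 + 200.22 = 242.22 → 242
rgb(252, 249, 242) = #fcf9f2.

#fcf9f2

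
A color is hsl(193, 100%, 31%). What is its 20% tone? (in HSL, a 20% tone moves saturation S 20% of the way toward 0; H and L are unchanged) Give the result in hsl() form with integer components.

S moves 20% from 100 toward 0: 100 − 20 = 80 → 80.
H and L are unchanged.

hsl(193, 80%, 31%)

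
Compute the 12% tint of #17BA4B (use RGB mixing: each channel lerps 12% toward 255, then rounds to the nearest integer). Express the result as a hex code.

#17BA4B is rgb(23, 186, 75).
Per channel, c → c + 0.12(255 − c):
  R: 23 + 0.12×(255−23) = 23 + 27.84 = 50.84 → 51
  G: 186 + 0.12×(255−186) = 186 + 8.28 = 194.28 → 194
  B: 75 + 0.12×(255−75) = 75 + 21.6 = 96.6 → 97
rgb(51, 194, 97) = #33C261.

#33C261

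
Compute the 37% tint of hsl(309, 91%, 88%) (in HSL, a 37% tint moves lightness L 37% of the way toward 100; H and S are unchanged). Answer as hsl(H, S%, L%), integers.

L moves 37% from 88 toward 100: 88 + 4.44 = 92.44 → 92.
H and S are unchanged.

hsl(309, 91%, 92%)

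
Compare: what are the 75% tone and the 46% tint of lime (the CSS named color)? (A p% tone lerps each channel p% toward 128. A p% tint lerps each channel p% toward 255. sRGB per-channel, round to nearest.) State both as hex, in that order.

#60A060, #75FF75

CSS lime is rgb(0, 255, 0).
75% tone:
  R: 0 + 96 = 96 → 96
  G: 255 + 0.75×(128−255) = 255 − 95.25 = 159.75 → 160
  B: 0 + 0.75×(128−0) = 0 + 96 = 96 → 96
  → #60A060
46% tint:
  R: 0 + 0.46×(255−0) = 0 + 117.3 = 117.3 → 117
  G: 255 + 0.46×(255−255) = 255 + 0 = 255 → 255
  B: 0 + 0.46×(255−0) = 0 + 117.3 = 117.3 → 117
  → #75FF75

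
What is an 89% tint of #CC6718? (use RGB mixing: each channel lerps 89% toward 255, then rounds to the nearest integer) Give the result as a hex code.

#F9EEE6

#CC6718 is rgb(204, 103, 24).
Per channel, c → c + 0.89(255 − c):
  R: 204 + 0.89×(255−204) = 204 + 45.39 = 249.39 → 249
  G: 103 + 0.89×(255−103) = 103 + 135.28 = 238.28 → 238
  B: 24 + 0.89×(255−24) = 24 + 205.59 = 229.59 → 230
rgb(249, 238, 230) = #F9EEE6.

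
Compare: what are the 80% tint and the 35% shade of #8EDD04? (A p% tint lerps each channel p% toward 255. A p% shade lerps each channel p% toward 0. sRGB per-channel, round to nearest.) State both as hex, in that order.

#8EDD04 is rgb(142, 221, 4).
80% tint:
  R: 142 + 0.8×(255−142) = 142 + 90.4 = 232.4 → 232
  G: 221 + 27.2 = 248.2 → 248
  B: 4 + 0.8×(255−4) = 4 + 200.8 = 204.8 → 205
  → #E8F8CD
35% shade:
  R: 142 + 0.35×(0−142) = 142 − 49.7 = 92.3 → 92
  G: 221 + 0.35×(0−221) = 221 − 77.35 = 143.65 → 144
  B: 4 − 1.4 = 2.6 → 3
  → #5C9003

#E8F8CD, #5C9003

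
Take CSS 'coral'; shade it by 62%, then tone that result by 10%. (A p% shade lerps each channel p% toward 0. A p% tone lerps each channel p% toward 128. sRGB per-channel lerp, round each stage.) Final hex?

CSS coral is rgb(255, 127, 80).
A 62% shade moves each channel 62% toward 0:
  R: 255 + 0.62×(0−255) = 255 − 158.1 = 96.9 → 97
  G: 127 + 0.62×(0−127) = 127 − 78.74 = 48.26 → 48
  B: 80 + 0.62×(0−80) = 80 − 49.6 = 30.4 → 30
After the shade: rgb(97, 48, 30) = #61301E.
Per channel, c → c + 0.1(128 − c):
  R: 97 + 0.1×(128−97) = 97 + 3.1 = 100.1 → 100
  G: 48 + 0.1×(128−48) = 48 + 8 = 56 → 56
  B: 30 + 9.8 = 39.8 → 40
rgb(100, 56, 40) = #643828.

#643828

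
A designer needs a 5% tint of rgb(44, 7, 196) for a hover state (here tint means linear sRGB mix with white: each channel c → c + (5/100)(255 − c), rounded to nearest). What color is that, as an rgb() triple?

A 5% tint moves each channel 5% toward 255:
  R: 44 + 10.55 = 54.55 → 55
  G: 7 + 12.4 = 19.4 → 19
  B: 196 + 2.95 = 198.95 → 199

rgb(55, 19, 199)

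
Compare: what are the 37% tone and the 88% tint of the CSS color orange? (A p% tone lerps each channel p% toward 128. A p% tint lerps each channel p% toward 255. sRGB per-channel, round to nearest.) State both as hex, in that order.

CSS orange is rgb(255, 165, 0).
37% tone:
  R: 255 + 0.37×(128−255) = 255 − 46.99 = 208.01 → 208
  G: 165 + 0.37×(128−165) = 165 − 13.69 = 151.31 → 151
  B: 0 + 47.36 = 47.36 → 47
  → #D0972F
88% tint:
  R: 255 + 0 = 255 → 255
  G: 165 + 0.88×(255−165) = 165 + 79.2 = 244.2 → 244
  B: 0 + 224.4 = 224.4 → 224
  → #FFF4E0

#D0972F, #FFF4E0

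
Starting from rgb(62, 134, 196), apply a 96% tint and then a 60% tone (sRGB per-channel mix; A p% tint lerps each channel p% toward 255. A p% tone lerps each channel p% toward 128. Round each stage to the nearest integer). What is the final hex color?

A 96% tint moves each channel 96% toward 255:
  R: 62 + 0.96×(255−62) = 62 + 185.28 = 247.28 → 247
  G: 134 + 0.96×(255−134) = 134 + 116.16 = 250.16 → 250
  B: 196 + 56.64 = 252.64 → 253
After the tint: rgb(247, 250, 253) = #F7FAFD.
A 60% tone moves each channel 60% toward 128:
  R: 247 + 0.6×(128−247) = 247 − 71.4 = 175.6 → 176
  G: 250 + 0.6×(128−250) = 250 − 73.2 = 176.8 → 177
  B: 253 + 0.6×(128−253) = 253 − 75 = 178 → 178
rgb(176, 177, 178) = #B0B1B2.

#B0B1B2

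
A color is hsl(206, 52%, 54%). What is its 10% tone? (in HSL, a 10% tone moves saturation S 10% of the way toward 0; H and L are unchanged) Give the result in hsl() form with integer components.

hsl(206, 47%, 54%)

S moves 10% from 52 toward 0: 52 − 5.2 = 46.8 → 47.
H and L are unchanged.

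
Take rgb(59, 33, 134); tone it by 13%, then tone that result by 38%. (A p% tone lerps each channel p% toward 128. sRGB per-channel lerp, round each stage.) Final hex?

#5B4D83

Lerp each channel 13% toward 128:
  R: 59 + 0.13×(128−59) = 59 + 8.97 = 67.97 → 68
  G: 33 + 0.13×(128−33) = 33 + 12.35 = 45.35 → 45
  B: 134 − 0.78 = 133.22 → 133
After the tone: rgb(68, 45, 133) = #442D85.
Per channel, c → c + 0.38(128 − c):
  R: 68 + 22.8 = 90.8 → 91
  G: 45 + 0.38×(128−45) = 45 + 31.54 = 76.54 → 77
  B: 133 − 1.9 = 131.1 → 131
rgb(91, 77, 131) = #5B4D83.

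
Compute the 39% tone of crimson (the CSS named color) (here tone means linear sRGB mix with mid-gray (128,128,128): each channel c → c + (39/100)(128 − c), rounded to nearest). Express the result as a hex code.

#b83e57

CSS crimson is rgb(220, 20, 60).
A 39% tone moves each channel 39% toward 128:
  R: 220 − 35.88 = 184.12 → 184
  G: 20 + 42.12 = 62.12 → 62
  B: 60 + 0.39×(128−60) = 60 + 26.52 = 86.52 → 87
rgb(184, 62, 87) = #b83e57.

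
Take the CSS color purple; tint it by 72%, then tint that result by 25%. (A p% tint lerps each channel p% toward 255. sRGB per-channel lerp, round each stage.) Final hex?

CSS purple is rgb(128, 0, 128).
A 72% tint moves each channel 72% toward 255:
  R: 128 + 0.72×(255−128) = 128 + 91.44 = 219.44 → 219
  G: 0 + 0.72×(255−0) = 0 + 183.6 = 183.6 → 184
  B: 128 + 91.44 = 219.44 → 219
After the tint: rgb(219, 184, 219) = #DBB8DB.
Lerp each channel 25% toward 255:
  R: 219 + 0.25×(255−219) = 219 + 9 = 228 → 228
  G: 184 + 0.25×(255−184) = 184 + 17.75 = 201.75 → 202
  B: 219 + 0.25×(255−219) = 219 + 9 = 228 → 228
rgb(228, 202, 228) = #E4CAE4.

#E4CAE4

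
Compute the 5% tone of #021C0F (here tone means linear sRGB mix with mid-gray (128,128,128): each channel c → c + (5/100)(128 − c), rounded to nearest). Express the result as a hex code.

#021C0F is rgb(2, 28, 15).
Per channel, c → c + 0.05(128 − c):
  R: 2 + 6.3 = 8.3 → 8
  G: 28 + 0.05×(128−28) = 28 + 5 = 33 → 33
  B: 15 + 5.65 = 20.65 → 21
rgb(8, 33, 21) = #082115.

#082115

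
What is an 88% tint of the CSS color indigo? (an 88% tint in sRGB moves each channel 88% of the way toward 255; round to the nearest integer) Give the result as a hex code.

#e9e0f0

CSS indigo is rgb(75, 0, 130).
An 88% tint moves each channel 88% toward 255:
  R: 75 + 158.4 = 233.4 → 233
  G: 0 + 0.88×(255−0) = 0 + 224.4 = 224.4 → 224
  B: 130 + 0.88×(255−130) = 130 + 110 = 240 → 240
rgb(233, 224, 240) = #e9e0f0.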